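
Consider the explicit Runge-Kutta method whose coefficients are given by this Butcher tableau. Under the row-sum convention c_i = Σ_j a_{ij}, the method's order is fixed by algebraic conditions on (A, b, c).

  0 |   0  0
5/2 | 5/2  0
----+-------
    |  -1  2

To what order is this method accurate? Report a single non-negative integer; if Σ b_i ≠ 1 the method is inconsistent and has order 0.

b = (-1, 2)
c = (0, 5/2)
Σ b_i: (-1)·1 + 2·1 = 1 ✓
b·c: 2·5/2 = 5 ≠ 1/2 ⇒ order 1.

1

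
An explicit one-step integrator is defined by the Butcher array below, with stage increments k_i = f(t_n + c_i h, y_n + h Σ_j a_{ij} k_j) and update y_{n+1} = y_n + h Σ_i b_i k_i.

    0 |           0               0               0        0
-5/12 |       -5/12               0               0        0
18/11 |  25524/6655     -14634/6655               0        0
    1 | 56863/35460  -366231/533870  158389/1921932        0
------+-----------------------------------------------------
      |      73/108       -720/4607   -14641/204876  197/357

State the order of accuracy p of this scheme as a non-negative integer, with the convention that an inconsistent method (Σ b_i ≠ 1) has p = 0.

4

b = (73/108, -720/4607, -14641/204876, 197/357)
c = (0, -5/12, 18/11, 1)
Ac = (0, 0, 2439/2662, 663/1576)
Σ b_i: 73/108·1 + (-720/4607)·1 + (-14641/204876)·1 + 197/357·1 = 1 ✓
b·c: (-720/4607)·(-5/12) + (-14641/204876)·18/11 + 197/357·1 = 1/2 ✓
b·c²: (-720/4607)·25/144 + (-14641/204876)·324/121 + 197/357·1 = 1/3 ✓
b·Ac: (-14641/204876)·2439/2662 + 197/357·663/1576 = 1/6 ✓
b·c³: (-720/4607)·(-125/1728) + (-14641/204876)·5832/1331 + 197/357·1 = 1/4 ✓
b·(c∘Ac): (-14641/204876)·21951/14641 + 197/357·663/1576 = 1/8 ✓
b·Ac²: (-14641/204876)·(-4065/10648) + 197/357·1921/18912 = 1/12 ✓
b·A²c: 197/357·119/1576 = 1/24 ✓; 4 stages ⇒ order 4.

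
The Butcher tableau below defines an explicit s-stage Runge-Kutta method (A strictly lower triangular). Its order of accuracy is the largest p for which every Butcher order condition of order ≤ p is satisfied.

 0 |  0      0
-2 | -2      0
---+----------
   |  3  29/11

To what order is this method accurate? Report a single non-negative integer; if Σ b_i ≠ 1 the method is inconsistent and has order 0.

0

b = (3, 29/11)
c = (0, -2)
Σ b_i: 3·1 + 29/11·1 = 62/11 ≠ 1 ⇒ order 0.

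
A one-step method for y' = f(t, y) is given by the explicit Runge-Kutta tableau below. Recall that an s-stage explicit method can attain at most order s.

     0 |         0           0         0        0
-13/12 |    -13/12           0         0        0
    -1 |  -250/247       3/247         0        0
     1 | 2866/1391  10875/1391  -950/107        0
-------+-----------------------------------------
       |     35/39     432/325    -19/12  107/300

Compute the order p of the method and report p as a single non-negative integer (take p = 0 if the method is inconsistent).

b = (35/39, 432/325, -19/12, 107/300)
c = (0, -13/12, -1, 1)
Ac = (0, 0, -1/76, 175/428)
Σ b_i: 35/39·1 + 432/325·1 + (-19/12)·1 + 107/300·1 = 1 ✓
b·c: 432/325·(-13/12) + (-19/12)·(-1) + 107/300·1 = 1/2 ✓
b·c²: 432/325·169/144 + (-19/12)·1 + 107/300·1 = 1/3 ✓
b·Ac: (-19/12)·(-1/76) + 107/300·175/428 = 1/6 ✓
b·c³: 432/325·(-2197/1728) + (-19/12)·(-1) + 107/300·1 = 1/4 ✓
b·(c∘Ac): (-19/12)·1/76 + 107/300·175/428 = 1/8 ✓
b·Ac²: (-19/12)·13/912 + 107/300·1525/5136 = 1/12 ✓
b·A²c: 107/300·25/214 = 1/24 ✓; 4 stages ⇒ order 4.

4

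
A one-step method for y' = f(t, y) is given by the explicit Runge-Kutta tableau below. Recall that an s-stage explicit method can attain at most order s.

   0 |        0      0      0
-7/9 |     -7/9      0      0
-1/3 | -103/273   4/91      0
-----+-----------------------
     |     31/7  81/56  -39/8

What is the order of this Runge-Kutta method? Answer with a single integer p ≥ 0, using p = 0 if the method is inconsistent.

b = (31/7, 81/56, -39/8)
c = (0, -7/9, -1/3)
Ac = (0, 0, -4/117)
Σ b_i: 31/7·1 + 81/56·1 + (-39/8)·1 = 1 ✓
b·c: 81/56·(-7/9) + (-39/8)·(-1/3) = 1/2 ✓
b·c²: 81/56·49/81 + (-39/8)·1/9 = 1/3 ✓
b·Ac: (-39/8)·(-4/117) = 1/6 ✓; 3 stages ⇒ order 3.

3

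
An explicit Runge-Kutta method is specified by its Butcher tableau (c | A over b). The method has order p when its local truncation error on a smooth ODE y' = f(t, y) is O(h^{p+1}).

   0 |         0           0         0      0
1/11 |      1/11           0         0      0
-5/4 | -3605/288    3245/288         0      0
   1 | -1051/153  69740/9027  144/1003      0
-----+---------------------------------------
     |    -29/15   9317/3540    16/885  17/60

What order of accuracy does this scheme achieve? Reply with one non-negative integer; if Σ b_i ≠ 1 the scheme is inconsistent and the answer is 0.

b = (-29/15, 9317/3540, 16/885, 17/60)
c = (0, 1/11, -5/4, 1)
Ac = (0, 0, 295/288, 80/153)
Σ b_i: (-29/15)·1 + 9317/3540·1 + 16/885·1 + 17/60·1 = 1 ✓
b·c: 9317/3540·1/11 + 16/885·(-5/4) + 17/60·1 = 1/2 ✓
b·c²: 9317/3540·1/121 + 16/885·25/16 + 17/60·1 = 1/3 ✓
b·Ac: 16/885·295/288 + 17/60·80/153 = 1/6 ✓
b·c³: 9317/3540·1/1331 + 16/885·(-125/64) + 17/60·1 = 1/4 ✓
b·(c∘Ac): 16/885·(-1475/1152) + 17/60·80/153 = 1/8 ✓
b·Ac²: 16/885·295/3168 + 17/60·485/1683 = 1/12 ✓
b·A²c: 17/60·5/34 = 1/24 ✓; 4 stages ⇒ order 4.

4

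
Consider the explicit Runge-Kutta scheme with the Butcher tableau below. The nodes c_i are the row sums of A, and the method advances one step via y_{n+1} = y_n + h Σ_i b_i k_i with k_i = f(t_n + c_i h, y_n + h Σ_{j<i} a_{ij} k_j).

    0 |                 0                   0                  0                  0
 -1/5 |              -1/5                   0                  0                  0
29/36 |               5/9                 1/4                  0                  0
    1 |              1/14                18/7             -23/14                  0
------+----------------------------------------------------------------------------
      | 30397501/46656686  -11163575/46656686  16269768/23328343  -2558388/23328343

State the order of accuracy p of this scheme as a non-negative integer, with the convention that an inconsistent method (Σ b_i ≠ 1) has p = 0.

3

b = (30397501/46656686, -11163575/46656686, 16269768/23328343, -2558388/23328343)
c = (0, -1/5, 29/36, 1)
Ac = (0, 0, -1/20, -4631/2520)
Σ b_i: 30397501/46656686·1 + (-11163575/46656686)·1 + 16269768/23328343·1 + (-2558388/23328343)·1 = 1 ✓
b·c: (-11163575/46656686)·(-1/5) + 16269768/23328343·29/36 + (-2558388/23328343)·1 = 1/2 ✓
b·c²: (-11163575/46656686)·1/25 + 16269768/23328343·841/1296 + (-2558388/23328343)·1 = 1/3 ✓
b·Ac: 16269768/23328343·(-1/20) + (-2558388/23328343)·(-4631/2520) = 1/6 ✓
b·c³: (-11163575/46656686)·(-1/125) + 16269768/23328343·24389/46656 + (-2558388/23328343)·1 = 6470430839/25194610440 ≠ 1/4 ⇒ order 3.
b·(c∘Ac): 16269768/23328343·(-29/720) + (-2558388/23328343)·(-4631/2520) = 60693532/349925145 ≠ 1/8
b·Ac²: 16269768/23328343·1/100 + (-2558388/23328343)·(-62417/64800) = 2837161891/25194610440 ≠ 1/12
b·A²c: (-2558388/23328343)·23/280 = -2101533/233283430 ≠ 1/24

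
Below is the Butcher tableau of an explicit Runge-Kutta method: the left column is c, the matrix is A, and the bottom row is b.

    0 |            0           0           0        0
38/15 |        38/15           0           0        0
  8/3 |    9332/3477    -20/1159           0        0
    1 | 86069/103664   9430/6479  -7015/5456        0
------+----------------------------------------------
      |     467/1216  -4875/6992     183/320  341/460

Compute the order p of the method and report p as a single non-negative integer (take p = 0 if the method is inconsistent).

4

b = (467/1216, -4875/6992, 183/320, 341/460)
c = (0, 38/15, 8/3, 1)
Ac = (0, 0, -8/183, 529/2046)
Σ b_i: 467/1216·1 + (-4875/6992)·1 + 183/320·1 + 341/460·1 = 1 ✓
b·c: (-4875/6992)·38/15 + 183/320·8/3 + 341/460·1 = 1/2 ✓
b·c²: (-4875/6992)·1444/225 + 183/320·64/9 + 341/460·1 = 1/3 ✓
b·Ac: 183/320·(-8/183) + 341/460·529/2046 = 1/6 ✓
b·c³: (-4875/6992)·54872/3375 + 183/320·512/27 + 341/460·1 = 1/4 ✓
b·(c∘Ac): 183/320·(-64/549) + 341/460·529/2046 = 1/8 ✓
b·Ac²: 183/320·(-304/2745) + 341/460·92/465 = 1/12 ✓
b·A²c: 341/460·115/2046 = 1/24 ✓; 4 stages ⇒ order 4.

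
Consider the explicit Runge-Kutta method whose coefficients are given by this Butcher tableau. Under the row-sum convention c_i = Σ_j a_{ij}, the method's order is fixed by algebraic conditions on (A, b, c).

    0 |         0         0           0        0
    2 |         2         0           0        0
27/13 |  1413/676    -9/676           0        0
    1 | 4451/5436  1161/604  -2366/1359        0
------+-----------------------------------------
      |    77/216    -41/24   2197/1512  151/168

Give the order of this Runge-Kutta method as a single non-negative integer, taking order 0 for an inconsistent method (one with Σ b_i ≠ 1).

4

b = (77/216, -41/24, 2197/1512, 151/168)
c = (0, 2, 27/13, 1)
Ac = (0, 0, -9/338, 69/302)
Σ b_i: 77/216·1 + (-41/24)·1 + 2197/1512·1 + 151/168·1 = 1 ✓
b·c: (-41/24)·2 + 2197/1512·27/13 + 151/168·1 = 1/2 ✓
b·c²: (-41/24)·4 + 2197/1512·729/169 + 151/168·1 = 1/3 ✓
b·Ac: 2197/1512·(-9/338) + 151/168·69/302 = 1/6 ✓
b·c³: (-41/24)·8 + 2197/1512·19683/2197 + 151/168·1 = 1/4 ✓
b·(c∘Ac): 2197/1512·(-243/4394) + 151/168·69/302 = 1/8 ✓
b·Ac²: 2197/1512·(-9/169) + 151/168·27/151 = 1/12 ✓
b·A²c: 151/168·7/151 = 1/24 ✓; 4 stages ⇒ order 4.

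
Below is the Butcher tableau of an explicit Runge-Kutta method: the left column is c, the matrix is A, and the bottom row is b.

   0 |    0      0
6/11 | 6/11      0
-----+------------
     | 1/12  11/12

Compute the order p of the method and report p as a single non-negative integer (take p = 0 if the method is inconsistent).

2

b = (1/12, 11/12)
c = (0, 6/11)
Σ b_i: 1/12·1 + 11/12·1 = 1 ✓
b·c: 11/12·6/11 = 1/2 ✓; 2 stages ⇒ order 2.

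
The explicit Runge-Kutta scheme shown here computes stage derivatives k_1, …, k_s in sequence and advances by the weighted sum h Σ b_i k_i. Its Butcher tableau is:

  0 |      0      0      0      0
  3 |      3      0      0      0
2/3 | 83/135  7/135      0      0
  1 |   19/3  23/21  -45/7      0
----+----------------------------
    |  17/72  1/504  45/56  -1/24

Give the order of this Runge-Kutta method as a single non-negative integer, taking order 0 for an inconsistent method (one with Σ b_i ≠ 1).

4

b = (17/72, 1/504, 45/56, -1/24)
c = (0, 3, 2/3, 1)
Ac = (0, 0, 7/45, -1)
Σ b_i: 17/72·1 + 1/504·1 + 45/56·1 + (-1/24)·1 = 1 ✓
b·c: 1/504·3 + 45/56·2/3 + (-1/24)·1 = 1/2 ✓
b·c²: 1/504·9 + 45/56·4/9 + (-1/24)·1 = 1/3 ✓
b·Ac: 45/56·7/45 + (-1/24)·(-1) = 1/6 ✓
b·c³: 1/504·27 + 45/56·8/27 + (-1/24)·1 = 1/4 ✓
b·(c∘Ac): 45/56·14/135 + (-1/24)·(-1) = 1/8 ✓
b·Ac²: 45/56·7/15 + (-1/24)·7 = 1/12 ✓
b·A²c: (-1/24)·(-1) = 1/24 ✓; 4 stages ⇒ order 4.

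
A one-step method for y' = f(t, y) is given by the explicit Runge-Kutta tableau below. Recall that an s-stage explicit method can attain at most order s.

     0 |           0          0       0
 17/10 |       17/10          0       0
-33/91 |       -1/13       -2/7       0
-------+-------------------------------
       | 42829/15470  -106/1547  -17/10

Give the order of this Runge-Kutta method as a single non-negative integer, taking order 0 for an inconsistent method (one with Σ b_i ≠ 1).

2

b = (42829/15470, -106/1547, -17/10)
c = (0, 17/10, -33/91)
Ac = (0, 0, -17/35)
Σ b_i: 42829/15470·1 + (-106/1547)·1 + (-17/10)·1 = 1 ✓
b·c: (-106/1547)·17/10 + (-17/10)·(-33/91) = 1/2 ✓
b·c²: (-106/1547)·289/100 + (-17/10)·1089/8281 = -87278/207025 ≠ 1/3 ⇒ order 2.
b·Ac: (-17/10)·(-17/35) = 289/350 ≠ 1/6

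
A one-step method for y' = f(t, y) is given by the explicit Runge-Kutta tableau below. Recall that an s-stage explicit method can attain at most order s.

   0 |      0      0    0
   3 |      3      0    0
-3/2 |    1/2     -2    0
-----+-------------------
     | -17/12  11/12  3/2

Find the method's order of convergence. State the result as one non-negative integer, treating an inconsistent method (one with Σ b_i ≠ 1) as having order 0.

2

b = (-17/12, 11/12, 3/2)
c = (0, 3, -3/2)
Ac = (0, 0, -6)
Σ b_i: (-17/12)·1 + 11/12·1 + 3/2·1 = 1 ✓
b·c: 11/12·3 + 3/2·(-3/2) = 1/2 ✓
b·c²: 11/12·9 + 3/2·9/4 = 93/8 ≠ 1/3 ⇒ order 2.
b·Ac: 3/2·(-6) = -9 ≠ 1/6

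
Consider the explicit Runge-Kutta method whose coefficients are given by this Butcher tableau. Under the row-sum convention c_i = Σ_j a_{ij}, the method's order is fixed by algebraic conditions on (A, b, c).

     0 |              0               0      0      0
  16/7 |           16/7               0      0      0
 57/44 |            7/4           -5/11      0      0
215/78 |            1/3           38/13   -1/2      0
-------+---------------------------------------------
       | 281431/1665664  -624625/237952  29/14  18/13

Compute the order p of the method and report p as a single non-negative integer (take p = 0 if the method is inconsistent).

2

b = (281431/1665664, -624625/237952, 29/14, 18/13)
c = (0, 16/7, 57/44, 215/78)
Ac = (0, 0, -80/77, 48317/8008)
Σ b_i: 281431/1665664·1 + (-624625/237952)·1 + 29/14·1 + 18/13·1 = 1 ✓
b·c: (-624625/237952)·16/7 + 29/14·57/44 + 18/13·215/78 = 1/2 ✓
b·c²: (-624625/237952)·256/49 + 29/14·3249/1936 + 18/13·46225/6084 = 117545159/416832416 ≠ 1/3 ⇒ order 2.
b·Ac: 29/14·(-80/77) + 18/13·48317/8008 = 2259811/364364 ≠ 1/6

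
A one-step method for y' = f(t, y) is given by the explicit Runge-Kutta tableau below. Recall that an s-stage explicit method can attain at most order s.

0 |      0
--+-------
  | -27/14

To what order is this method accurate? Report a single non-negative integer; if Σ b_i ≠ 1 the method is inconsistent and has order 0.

0

b = (-27/14)
c = (0)
Σ b_i: (-27/14)·1 = -27/14 ≠ 1 ⇒ order 0.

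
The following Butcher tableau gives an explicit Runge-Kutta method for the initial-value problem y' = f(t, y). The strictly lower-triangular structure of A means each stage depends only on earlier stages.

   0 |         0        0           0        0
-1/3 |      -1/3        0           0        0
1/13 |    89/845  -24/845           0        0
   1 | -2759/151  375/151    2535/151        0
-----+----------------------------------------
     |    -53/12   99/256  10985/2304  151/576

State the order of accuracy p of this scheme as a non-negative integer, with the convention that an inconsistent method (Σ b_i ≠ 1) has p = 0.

b = (-53/12, 99/256, 10985/2304, 151/576)
c = (0, -1/3, 1/13, 1)
Ac = (0, 0, 8/845, 70/151)
Σ b_i: (-53/12)·1 + 99/256·1 + 10985/2304·1 + 151/576·1 = 1 ✓
b·c: 99/256·(-1/3) + 10985/2304·1/13 + 151/576·1 = 1/2 ✓
b·c²: 99/256·1/9 + 10985/2304·1/169 + 151/576·1 = 1/3 ✓
b·Ac: 10985/2304·8/845 + 151/576·70/151 = 1/6 ✓
b·c³: 99/256·(-1/27) + 10985/2304·1/2197 + 151/576·1 = 1/4 ✓
b·(c∘Ac): 10985/2304·8/10985 + 151/576·70/151 = 1/8 ✓
b·Ac²: 10985/2304·(-8/2535) + 151/576·170/453 = 1/12 ✓
b·A²c: 151/576·24/151 = 1/24 ✓; 4 stages ⇒ order 4.

4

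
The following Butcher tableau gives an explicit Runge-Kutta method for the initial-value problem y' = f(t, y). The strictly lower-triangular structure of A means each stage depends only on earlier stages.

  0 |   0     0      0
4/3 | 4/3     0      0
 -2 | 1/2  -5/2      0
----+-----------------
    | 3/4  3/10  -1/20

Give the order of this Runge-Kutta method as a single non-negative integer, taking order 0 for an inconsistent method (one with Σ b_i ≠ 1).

b = (3/4, 3/10, -1/20)
c = (0, 4/3, -2)
Ac = (0, 0, -10/3)
Σ b_i: 3/4·1 + 3/10·1 + (-1/20)·1 = 1 ✓
b·c: 3/10·4/3 + (-1/20)·(-2) = 1/2 ✓
b·c²: 3/10·16/9 + (-1/20)·4 = 1/3 ✓
b·Ac: (-1/20)·(-10/3) = 1/6 ✓; 3 stages ⇒ order 3.

3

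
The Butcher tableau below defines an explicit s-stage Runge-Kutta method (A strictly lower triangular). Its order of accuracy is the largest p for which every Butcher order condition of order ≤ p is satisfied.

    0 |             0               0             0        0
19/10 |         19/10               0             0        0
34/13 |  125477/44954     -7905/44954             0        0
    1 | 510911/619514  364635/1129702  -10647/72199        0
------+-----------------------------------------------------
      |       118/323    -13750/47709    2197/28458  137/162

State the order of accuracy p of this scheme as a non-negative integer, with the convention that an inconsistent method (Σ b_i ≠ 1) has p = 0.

b = (118/323, -13750/47709, 2197/28458, 137/162)
c = (0, 19/10, 34/13, 1)
Ac = (0, 0, -1581/4732, 873/3836)
Σ b_i: 118/323·1 + (-13750/47709)·1 + 2197/28458·1 + 137/162·1 = 1 ✓
b·c: (-13750/47709)·19/10 + 2197/28458·34/13 + 137/162·1 = 1/2 ✓
b·c²: (-13750/47709)·361/100 + 2197/28458·1156/169 + 137/162·1 = 1/3 ✓
b·Ac: 2197/28458·(-1581/4732) + 137/162·873/3836 = 1/6 ✓
b·c³: (-13750/47709)·6859/1000 + 2197/28458·39304/2197 + 137/162·1 = 1/4 ✓
b·(c∘Ac): 2197/28458·(-26877/30758) + 137/162·873/3836 = 1/8 ✓
b·Ac²: 2197/28458·(-30039/47320) + 137/162·6003/38360 = 1/12 ✓
b·A²c: 137/162·27/548 = 1/24 ✓; 4 stages ⇒ order 4.

4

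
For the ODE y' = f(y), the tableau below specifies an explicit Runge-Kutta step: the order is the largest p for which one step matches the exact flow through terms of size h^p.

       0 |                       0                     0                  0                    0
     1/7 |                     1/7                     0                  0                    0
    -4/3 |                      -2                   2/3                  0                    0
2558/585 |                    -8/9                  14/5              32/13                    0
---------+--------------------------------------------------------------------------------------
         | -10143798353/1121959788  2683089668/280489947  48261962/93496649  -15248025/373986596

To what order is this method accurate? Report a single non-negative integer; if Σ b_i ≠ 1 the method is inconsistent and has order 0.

b = (-10143798353/1121959788, 2683089668/280489947, 48261962/93496649, -15248025/373986596)
c = (0, 1/7, -4/3, 2558/585)
Ac = (0, 0, 2/21, -562/195)
Σ b_i: (-10143798353/1121959788)·1 + 2683089668/280489947·1 + 48261962/93496649·1 + (-15248025/373986596)·1 = 1 ✓
b·c: 2683089668/280489947·1/7 + 48261962/93496649·(-4/3) + (-15248025/373986596)·2558/585 = 1/2 ✓
b·c²: 2683089668/280489947·1/49 + 48261962/93496649·16/9 + (-15248025/373986596)·6543364/342225 = 1/3 ✓
b·Ac: 48261962/93496649·2/21 + (-15248025/373986596)·(-562/195) = 1/6 ✓
b·c³: 2683089668/280489947·1/343 + 48261962/93496649·(-64/27) + (-15248025/373986596)·16737925112/200201625 = -15865905532006/3445818998895 ≠ 1/4 ⇒ order 3.
b·(c∘Ac): 48261962/93496649·(-8/63) + (-15248025/373986596)·(-1437596/114075) = 377200469/841469841 ≠ 1/8
b·Ac²: 48261962/93496649·2/147 + (-15248025/373986596)·18154/4095 = -682197751/3926859258 ≠ 1/12
b·A²c: (-15248025/373986596)·64/273 = -6255600/654476543 ≠ 1/24

3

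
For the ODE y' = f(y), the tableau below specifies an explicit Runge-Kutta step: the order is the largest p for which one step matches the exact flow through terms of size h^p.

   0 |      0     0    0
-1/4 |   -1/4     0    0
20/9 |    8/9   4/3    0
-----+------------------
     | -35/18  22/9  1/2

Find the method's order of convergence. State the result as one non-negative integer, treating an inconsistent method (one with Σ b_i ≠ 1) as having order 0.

2

b = (-35/18, 22/9, 1/2)
c = (0, -1/4, 20/9)
Ac = (0, 0, -1/3)
Σ b_i: (-35/18)·1 + 22/9·1 + 1/2·1 = 1 ✓
b·c: 22/9·(-1/4) + 1/2·20/9 = 1/2 ✓
b·c²: 22/9·1/16 + 1/2·400/81 = 1699/648 ≠ 1/3 ⇒ order 2.
b·Ac: 1/2·(-1/3) = -1/6 ≠ 1/6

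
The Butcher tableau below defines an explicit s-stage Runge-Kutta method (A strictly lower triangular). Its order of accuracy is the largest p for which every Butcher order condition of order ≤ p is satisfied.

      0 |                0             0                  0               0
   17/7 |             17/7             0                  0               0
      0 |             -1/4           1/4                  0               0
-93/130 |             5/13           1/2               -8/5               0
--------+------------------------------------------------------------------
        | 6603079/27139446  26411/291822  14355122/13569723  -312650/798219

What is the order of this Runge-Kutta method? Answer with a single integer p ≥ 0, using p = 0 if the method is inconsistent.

3

b = (6603079/27139446, 26411/291822, 14355122/13569723, -312650/798219)
c = (0, 17/7, 0, -93/130)
Ac = (0, 0, 17/28, 17/14)
Σ b_i: 6603079/27139446·1 + 26411/291822·1 + 14355122/13569723·1 + (-312650/798219)·1 = 1 ✓
b·c: 26411/291822·17/7 + (-312650/798219)·(-93/130) = 1/2 ✓
b·c²: 26411/291822·289/49 + (-312650/798219)·8649/16900 = 1/3 ✓
b·Ac: 14355122/13569723·17/28 + (-312650/798219)·17/14 = 1/6 ✓
b·c³: 26411/291822·4913/343 + (-312650/798219)·(-804357/2197000) = 1123/780 ≠ 1/4 ⇒ order 3.
b·(c∘Ac): (-312650/798219)·(-1581/1820) = 40885/120162 ≠ 1/8
b·Ac²: 14355122/13569723·289/196 + (-312650/798219)·289/98 = 17/42 ≠ 1/12
b·A²c: (-312650/798219)·(-34/35) = 2126020/5587533 ≠ 1/24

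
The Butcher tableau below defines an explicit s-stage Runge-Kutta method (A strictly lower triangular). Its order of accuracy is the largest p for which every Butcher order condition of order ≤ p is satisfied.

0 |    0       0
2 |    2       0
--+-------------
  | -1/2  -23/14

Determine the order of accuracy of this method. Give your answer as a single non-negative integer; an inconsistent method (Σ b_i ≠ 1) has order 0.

b = (-1/2, -23/14)
c = (0, 2)
Σ b_i: (-1/2)·1 + (-23/14)·1 = -15/7 ≠ 1 ⇒ order 0.

0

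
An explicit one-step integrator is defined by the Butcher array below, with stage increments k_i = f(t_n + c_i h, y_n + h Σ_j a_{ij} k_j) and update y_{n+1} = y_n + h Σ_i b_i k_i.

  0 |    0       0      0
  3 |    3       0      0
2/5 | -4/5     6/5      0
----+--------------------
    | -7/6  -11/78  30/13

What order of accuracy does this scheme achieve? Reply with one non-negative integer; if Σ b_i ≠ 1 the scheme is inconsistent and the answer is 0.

b = (-7/6, -11/78, 30/13)
c = (0, 3, 2/5)
Ac = (0, 0, 18/5)
Σ b_i: (-7/6)·1 + (-11/78)·1 + 30/13·1 = 1 ✓
b·c: (-11/78)·3 + 30/13·2/5 = 1/2 ✓
b·c²: (-11/78)·9 + 30/13·4/25 = -9/10 ≠ 1/3 ⇒ order 2.
b·Ac: 30/13·18/5 = 108/13 ≠ 1/6

2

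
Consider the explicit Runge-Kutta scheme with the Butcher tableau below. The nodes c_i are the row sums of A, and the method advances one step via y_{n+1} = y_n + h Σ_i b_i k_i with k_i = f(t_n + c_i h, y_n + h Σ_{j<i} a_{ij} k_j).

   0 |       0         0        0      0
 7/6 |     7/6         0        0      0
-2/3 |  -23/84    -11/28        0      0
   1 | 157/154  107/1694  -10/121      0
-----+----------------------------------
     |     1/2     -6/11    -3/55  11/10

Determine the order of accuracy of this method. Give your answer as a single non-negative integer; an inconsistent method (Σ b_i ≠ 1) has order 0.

4

b = (1/2, -6/11, -3/55, 11/10)
c = (0, 7/6, -2/3, 1)
Ac = (0, 0, -11/24, 17/132)
Σ b_i: 1/2·1 + (-6/11)·1 + (-3/55)·1 + 11/10·1 = 1 ✓
b·c: (-6/11)·7/6 + (-3/55)·(-2/3) + 11/10·1 = 1/2 ✓
b·c²: (-6/11)·49/36 + (-3/55)·4/9 + 11/10·1 = 1/3 ✓
b·Ac: (-3/55)·(-11/24) + 11/10·17/132 = 1/6 ✓
b·c³: (-6/11)·343/216 + (-3/55)·(-8/27) + 11/10·1 = 1/4 ✓
b·(c∘Ac): (-3/55)·11/36 + 11/10·17/132 = 1/8 ✓
b·Ac²: (-3/55)·(-77/144) + 11/10·13/264 = 1/12 ✓
b·A²c: 11/10·5/132 = 1/24 ✓; 4 stages ⇒ order 4.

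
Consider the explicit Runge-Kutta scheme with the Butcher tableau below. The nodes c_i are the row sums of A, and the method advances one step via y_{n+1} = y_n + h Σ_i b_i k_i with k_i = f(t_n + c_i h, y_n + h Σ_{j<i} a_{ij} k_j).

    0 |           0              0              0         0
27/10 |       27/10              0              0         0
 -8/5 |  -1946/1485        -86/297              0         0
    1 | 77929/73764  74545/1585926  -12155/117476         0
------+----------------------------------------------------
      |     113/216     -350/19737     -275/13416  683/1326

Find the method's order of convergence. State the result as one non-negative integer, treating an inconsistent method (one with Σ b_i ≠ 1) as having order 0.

4

b = (113/216, -350/19737, -275/13416, 683/1326)
c = (0, 27/10, -8/5, 1)
Ac = (0, 0, -43/55, 799/2732)
Σ b_i: 113/216·1 + (-350/19737)·1 + (-275/13416)·1 + 683/1326·1 = 1 ✓
b·c: (-350/19737)·27/10 + (-275/13416)·(-8/5) + 683/1326·1 = 1/2 ✓
b·c²: (-350/19737)·729/100 + (-275/13416)·64/25 + 683/1326·1 = 1/3 ✓
b·Ac: (-275/13416)·(-43/55) + 683/1326·799/2732 = 1/6 ✓
b·c³: (-350/19737)·19683/1000 + (-275/13416)·(-512/125) + 683/1326·1 = 1/4 ✓
b·(c∘Ac): (-275/13416)·344/275 + 683/1326·799/2732 = 1/8 ✓
b·Ac²: (-275/13416)·(-1161/550) + 683/1326·425/5464 = 1/12 ✓
b·A²c: 683/1326·221/2732 = 1/24 ✓; 4 stages ⇒ order 4.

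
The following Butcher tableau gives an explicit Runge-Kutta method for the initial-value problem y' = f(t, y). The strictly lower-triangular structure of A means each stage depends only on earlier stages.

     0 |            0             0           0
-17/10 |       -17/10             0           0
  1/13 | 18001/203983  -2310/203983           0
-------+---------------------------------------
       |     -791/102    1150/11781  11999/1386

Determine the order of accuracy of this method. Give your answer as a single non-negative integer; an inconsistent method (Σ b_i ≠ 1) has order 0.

b = (-791/102, 1150/11781, 11999/1386)
c = (0, -17/10, 1/13)
Ac = (0, 0, 231/11999)
Σ b_i: (-791/102)·1 + 1150/11781·1 + 11999/1386·1 = 1 ✓
b·c: 1150/11781·(-17/10) + 11999/1386·1/13 = 1/2 ✓
b·c²: 1150/11781·289/100 + 11999/1386·1/169 = 1/3 ✓
b·Ac: 11999/1386·231/11999 = 1/6 ✓; 3 stages ⇒ order 3.

3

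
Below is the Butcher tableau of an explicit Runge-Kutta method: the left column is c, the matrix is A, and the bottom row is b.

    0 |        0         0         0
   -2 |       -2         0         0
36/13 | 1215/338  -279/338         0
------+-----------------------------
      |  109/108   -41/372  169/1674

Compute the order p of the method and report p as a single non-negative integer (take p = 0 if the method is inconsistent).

b = (109/108, -41/372, 169/1674)
c = (0, -2, 36/13)
Ac = (0, 0, 279/169)
Σ b_i: 109/108·1 + (-41/372)·1 + 169/1674·1 = 1 ✓
b·c: (-41/372)·(-2) + 169/1674·36/13 = 1/2 ✓
b·c²: (-41/372)·4 + 169/1674·1296/169 = 1/3 ✓
b·Ac: 169/1674·279/169 = 1/6 ✓; 3 stages ⇒ order 3.

3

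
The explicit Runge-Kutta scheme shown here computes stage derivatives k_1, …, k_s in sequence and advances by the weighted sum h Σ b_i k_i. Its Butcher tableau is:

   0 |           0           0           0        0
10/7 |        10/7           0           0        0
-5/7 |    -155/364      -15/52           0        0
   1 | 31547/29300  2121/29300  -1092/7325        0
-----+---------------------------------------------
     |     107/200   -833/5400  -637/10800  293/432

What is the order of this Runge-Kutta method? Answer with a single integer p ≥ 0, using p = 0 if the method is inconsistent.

b = (107/200, -833/5400, -637/10800, 293/432)
c = (0, 10/7, -5/7, 1)
Ac = (0, 0, -75/182, 123/586)
Σ b_i: 107/200·1 + (-833/5400)·1 + (-637/10800)·1 + 293/432·1 = 1 ✓
b·c: (-833/5400)·10/7 + (-637/10800)·(-5/7) + 293/432·1 = 1/2 ✓
b·c²: (-833/5400)·100/49 + (-637/10800)·25/49 + 293/432·1 = 1/3 ✓
b·Ac: (-637/10800)·(-75/182) + 293/432·123/586 = 1/6 ✓
b·c³: (-833/5400)·1000/343 + (-637/10800)·(-125/343) + 293/432·1 = 1/4 ✓
b·(c∘Ac): (-637/10800)·375/1274 + 293/432·123/586 = 1/8 ✓
b·Ac²: (-637/10800)·(-375/637) + 293/432·21/293 = 1/12 ✓
b·A²c: 293/432·18/293 = 1/24 ✓; 4 stages ⇒ order 4.

4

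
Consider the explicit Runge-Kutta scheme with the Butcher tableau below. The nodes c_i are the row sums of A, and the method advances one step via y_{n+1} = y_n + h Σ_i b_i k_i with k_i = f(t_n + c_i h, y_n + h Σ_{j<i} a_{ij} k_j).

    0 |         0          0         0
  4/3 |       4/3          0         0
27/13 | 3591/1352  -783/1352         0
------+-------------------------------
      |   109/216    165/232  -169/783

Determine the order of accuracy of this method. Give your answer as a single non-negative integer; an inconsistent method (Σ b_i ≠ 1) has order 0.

b = (109/216, 165/232, -169/783)
c = (0, 4/3, 27/13)
Ac = (0, 0, -261/338)
Σ b_i: 109/216·1 + 165/232·1 + (-169/783)·1 = 1 ✓
b·c: 165/232·4/3 + (-169/783)·27/13 = 1/2 ✓
b·c²: 165/232·16/9 + (-169/783)·729/169 = 1/3 ✓
b·Ac: (-169/783)·(-261/338) = 1/6 ✓; 3 stages ⇒ order 3.

3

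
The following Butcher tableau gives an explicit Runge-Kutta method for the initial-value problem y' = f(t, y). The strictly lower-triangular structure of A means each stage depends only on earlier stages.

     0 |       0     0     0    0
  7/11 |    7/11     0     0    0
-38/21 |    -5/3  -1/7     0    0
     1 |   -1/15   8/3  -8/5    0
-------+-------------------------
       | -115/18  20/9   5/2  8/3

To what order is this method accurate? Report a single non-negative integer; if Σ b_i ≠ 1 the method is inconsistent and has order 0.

b = (-115/18, 20/9, 5/2, 8/3)
c = (0, 7/11, -38/21, 1)
Ac = (0, 0, -1/11, 1768/385)
Σ b_i: (-115/18)·1 + 20/9·1 + 5/2·1 + 8/3·1 = 1 ✓
b·c: 20/9·7/11 + 5/2·(-38/21) + 8/3·1 = -307/693 ≠ 1/2 ⇒ order 1.

1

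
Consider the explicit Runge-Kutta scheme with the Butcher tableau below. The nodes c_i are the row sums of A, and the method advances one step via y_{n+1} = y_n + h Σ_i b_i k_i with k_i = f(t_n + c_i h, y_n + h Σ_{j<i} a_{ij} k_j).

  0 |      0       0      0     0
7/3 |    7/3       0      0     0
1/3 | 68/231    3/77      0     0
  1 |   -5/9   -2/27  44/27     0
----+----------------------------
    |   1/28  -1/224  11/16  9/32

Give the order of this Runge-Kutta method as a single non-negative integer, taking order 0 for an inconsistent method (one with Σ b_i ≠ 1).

4

b = (1/28, -1/224, 11/16, 9/32)
c = (0, 7/3, 1/3, 1)
Ac = (0, 0, 1/11, 10/27)
Σ b_i: 1/28·1 + (-1/224)·1 + 11/16·1 + 9/32·1 = 1 ✓
b·c: (-1/224)·7/3 + 11/16·1/3 + 9/32·1 = 1/2 ✓
b·c²: (-1/224)·49/9 + 11/16·1/9 + 9/32·1 = 1/3 ✓
b·Ac: 11/16·1/11 + 9/32·10/27 = 1/6 ✓
b·c³: (-1/224)·343/27 + 11/16·1/27 + 9/32·1 = 1/4 ✓
b·(c∘Ac): 11/16·1/33 + 9/32·10/27 = 1/8 ✓
b·Ac²: 11/16·7/33 + 9/32·(-2/9) = 1/12 ✓
b·A²c: 9/32·4/27 = 1/24 ✓; 4 stages ⇒ order 4.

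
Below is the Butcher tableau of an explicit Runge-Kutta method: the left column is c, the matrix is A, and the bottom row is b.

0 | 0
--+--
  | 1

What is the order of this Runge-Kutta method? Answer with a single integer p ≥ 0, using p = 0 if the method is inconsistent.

1

b = (1)
c = (0)
Σ b_i: 1·1 = 1 ✓; 1 stage ⇒ order 1.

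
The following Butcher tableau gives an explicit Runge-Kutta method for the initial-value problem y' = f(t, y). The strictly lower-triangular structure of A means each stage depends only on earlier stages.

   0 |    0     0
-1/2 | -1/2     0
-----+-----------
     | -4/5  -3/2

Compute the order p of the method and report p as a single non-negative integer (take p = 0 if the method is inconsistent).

0

b = (-4/5, -3/2)
c = (0, -1/2)
Σ b_i: (-4/5)·1 + (-3/2)·1 = -23/10 ≠ 1 ⇒ order 0.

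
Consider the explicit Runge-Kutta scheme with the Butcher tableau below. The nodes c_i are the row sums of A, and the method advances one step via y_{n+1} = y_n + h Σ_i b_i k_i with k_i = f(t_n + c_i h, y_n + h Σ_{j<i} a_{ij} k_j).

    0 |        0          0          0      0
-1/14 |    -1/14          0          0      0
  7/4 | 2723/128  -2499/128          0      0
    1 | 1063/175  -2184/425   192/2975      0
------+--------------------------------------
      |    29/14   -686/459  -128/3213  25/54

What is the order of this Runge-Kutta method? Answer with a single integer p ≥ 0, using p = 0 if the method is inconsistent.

b = (29/14, -686/459, -128/3213, 25/54)
c = (0, -1/14, 7/4, 1)
Ac = (0, 0, 357/256, 12/25)
Σ b_i: 29/14·1 + (-686/459)·1 + (-128/3213)·1 + 25/54·1 = 1 ✓
b·c: (-686/459)·(-1/14) + (-128/3213)·7/4 + 25/54·1 = 1/2 ✓
b·c²: (-686/459)·1/196 + (-128/3213)·49/16 + 25/54·1 = 1/3 ✓
b·Ac: (-128/3213)·357/256 + 25/54·12/25 = 1/6 ✓
b·c³: (-686/459)·(-1/2744) + (-128/3213)·343/64 + 25/54·1 = 1/4 ✓
b·(c∘Ac): (-128/3213)·2499/1024 + 25/54·12/25 = 1/8 ✓
b·Ac²: (-128/3213)·(-51/512) + 25/54·6/35 = 1/12 ✓
b·A²c: 25/54·9/100 = 1/24 ✓; 4 stages ⇒ order 4.

4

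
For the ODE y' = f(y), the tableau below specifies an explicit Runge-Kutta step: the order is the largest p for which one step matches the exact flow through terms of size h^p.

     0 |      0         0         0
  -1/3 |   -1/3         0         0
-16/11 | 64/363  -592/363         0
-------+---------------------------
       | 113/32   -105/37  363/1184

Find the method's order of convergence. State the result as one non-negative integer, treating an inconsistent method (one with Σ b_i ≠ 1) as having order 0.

3

b = (113/32, -105/37, 363/1184)
c = (0, -1/3, -16/11)
Ac = (0, 0, 592/1089)
Σ b_i: 113/32·1 + (-105/37)·1 + 363/1184·1 = 1 ✓
b·c: (-105/37)·(-1/3) + 363/1184·(-16/11) = 1/2 ✓
b·c²: (-105/37)·1/9 + 363/1184·256/121 = 1/3 ✓
b·Ac: 363/1184·592/1089 = 1/6 ✓; 3 stages ⇒ order 3.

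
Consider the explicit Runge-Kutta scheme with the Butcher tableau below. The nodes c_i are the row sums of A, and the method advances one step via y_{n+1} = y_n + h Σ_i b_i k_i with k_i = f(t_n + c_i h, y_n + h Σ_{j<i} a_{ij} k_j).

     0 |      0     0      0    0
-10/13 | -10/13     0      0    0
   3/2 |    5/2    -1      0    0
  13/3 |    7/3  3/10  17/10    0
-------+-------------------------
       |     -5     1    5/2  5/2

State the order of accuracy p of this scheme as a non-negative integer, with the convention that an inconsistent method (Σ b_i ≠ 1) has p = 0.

b = (-5, 1, 5/2, 5/2)
c = (0, -10/13, 3/2, 13/3)
Ac = (0, 0, 10/13, 603/260)
Σ b_i: (-5)·1 + 1·1 + 5/2·1 + 5/2·1 = 1 ✓
b·c: 1·(-10/13) + 5/2·3/2 + 5/2·13/3 = 2155/156 ≠ 1/2 ⇒ order 1.

1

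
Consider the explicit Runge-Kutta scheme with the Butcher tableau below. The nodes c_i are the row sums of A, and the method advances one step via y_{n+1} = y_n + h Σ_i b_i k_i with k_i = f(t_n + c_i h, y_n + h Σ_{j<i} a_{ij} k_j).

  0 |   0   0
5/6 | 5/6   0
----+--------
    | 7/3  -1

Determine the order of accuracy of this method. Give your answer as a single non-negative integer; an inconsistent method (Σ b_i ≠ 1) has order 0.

b = (7/3, -1)
c = (0, 5/6)
Σ b_i: 7/3·1 + (-1)·1 = 4/3 ≠ 1 ⇒ order 0.

0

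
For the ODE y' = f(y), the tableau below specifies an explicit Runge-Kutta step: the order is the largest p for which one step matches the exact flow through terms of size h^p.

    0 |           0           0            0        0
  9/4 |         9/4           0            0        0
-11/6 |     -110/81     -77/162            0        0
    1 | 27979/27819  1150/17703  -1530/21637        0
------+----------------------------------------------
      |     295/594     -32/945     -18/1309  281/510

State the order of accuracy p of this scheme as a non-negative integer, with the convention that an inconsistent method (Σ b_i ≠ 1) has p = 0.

4

b = (295/594, -32/945, -18/1309, 281/510)
c = (0, 9/4, -11/6, 1)
Ac = (0, 0, -77/72, 155/562)
Σ b_i: 295/594·1 + (-32/945)·1 + (-18/1309)·1 + 281/510·1 = 1 ✓
b·c: (-32/945)·9/4 + (-18/1309)·(-11/6) + 281/510·1 = 1/2 ✓
b·c²: (-32/945)·81/16 + (-18/1309)·121/36 + 281/510·1 = 1/3 ✓
b·Ac: (-18/1309)·(-77/72) + 281/510·155/562 = 1/6 ✓
b·c³: (-32/945)·729/64 + (-18/1309)·(-1331/216) + 281/510·1 = 1/4 ✓
b·(c∘Ac): (-18/1309)·847/432 + 281/510·155/562 = 1/8 ✓
b·Ac²: (-18/1309)·(-77/32) + 281/510·205/2248 = 1/12 ✓
b·A²c: 281/510·85/1124 = 1/24 ✓; 4 stages ⇒ order 4.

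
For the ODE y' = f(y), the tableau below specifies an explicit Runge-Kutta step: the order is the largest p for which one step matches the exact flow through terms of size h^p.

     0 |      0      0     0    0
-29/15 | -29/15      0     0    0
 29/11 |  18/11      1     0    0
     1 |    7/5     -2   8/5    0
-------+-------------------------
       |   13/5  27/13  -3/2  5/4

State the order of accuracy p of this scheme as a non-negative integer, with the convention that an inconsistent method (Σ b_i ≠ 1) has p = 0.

0

b = (13/5, 27/13, -3/2, 5/4)
c = (0, -29/15, 29/11, 1)
Ac = (0, 0, -29/15, 1334/165)
Σ b_i: 13/5·1 + 27/13·1 + (-3/2)·1 + 5/4·1 = 1151/260 ≠ 1 ⇒ order 0.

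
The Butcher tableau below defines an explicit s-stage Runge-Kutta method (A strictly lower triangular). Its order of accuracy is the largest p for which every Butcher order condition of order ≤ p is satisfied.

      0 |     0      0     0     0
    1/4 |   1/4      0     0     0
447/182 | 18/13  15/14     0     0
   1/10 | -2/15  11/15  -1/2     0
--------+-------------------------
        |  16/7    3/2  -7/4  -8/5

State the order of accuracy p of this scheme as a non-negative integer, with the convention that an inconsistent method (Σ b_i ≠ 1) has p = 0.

b = (16/7, 3/2, -7/4, -8/5)
c = (0, 1/4, 447/182, 1/10)
Ac = (0, 0, 15/56, -1426/1365)
Σ b_i: 16/7·1 + 3/2·1 + (-7/4)·1 + (-8/5)·1 = 61/140 ≠ 1 ⇒ order 0.

0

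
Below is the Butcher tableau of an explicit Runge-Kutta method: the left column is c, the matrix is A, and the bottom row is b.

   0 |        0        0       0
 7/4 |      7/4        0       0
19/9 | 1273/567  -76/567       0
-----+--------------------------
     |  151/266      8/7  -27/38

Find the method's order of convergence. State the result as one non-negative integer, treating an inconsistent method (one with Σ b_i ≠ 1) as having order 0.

3

b = (151/266, 8/7, -27/38)
c = (0, 7/4, 19/9)
Ac = (0, 0, -19/81)
Σ b_i: 151/266·1 + 8/7·1 + (-27/38)·1 = 1 ✓
b·c: 8/7·7/4 + (-27/38)·19/9 = 1/2 ✓
b·c²: 8/7·49/16 + (-27/38)·361/81 = 1/3 ✓
b·Ac: (-27/38)·(-19/81) = 1/6 ✓; 3 stages ⇒ order 3.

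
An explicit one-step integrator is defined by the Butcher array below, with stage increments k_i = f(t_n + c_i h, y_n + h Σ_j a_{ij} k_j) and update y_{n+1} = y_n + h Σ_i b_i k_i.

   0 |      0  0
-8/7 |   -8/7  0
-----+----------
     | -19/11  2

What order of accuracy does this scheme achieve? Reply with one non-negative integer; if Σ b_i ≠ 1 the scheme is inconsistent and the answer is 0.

0

b = (-19/11, 2)
c = (0, -8/7)
Σ b_i: (-19/11)·1 + 2·1 = 3/11 ≠ 1 ⇒ order 0.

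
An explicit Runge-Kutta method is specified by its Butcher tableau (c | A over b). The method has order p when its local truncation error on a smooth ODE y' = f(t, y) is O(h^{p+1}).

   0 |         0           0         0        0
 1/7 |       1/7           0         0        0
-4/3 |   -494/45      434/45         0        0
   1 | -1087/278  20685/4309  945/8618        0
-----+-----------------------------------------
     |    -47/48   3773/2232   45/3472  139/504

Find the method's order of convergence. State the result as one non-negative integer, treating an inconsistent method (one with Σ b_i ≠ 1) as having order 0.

b = (-47/48, 3773/2232, 45/3472, 139/504)
c = (0, 1/7, -4/3, 1)
Ac = (0, 0, 62/45, 75/139)
Σ b_i: (-47/48)·1 + 3773/2232·1 + 45/3472·1 + 139/504·1 = 1 ✓
b·c: 3773/2232·1/7 + 45/3472·(-4/3) + 139/504·1 = 1/2 ✓
b·c²: 3773/2232·1/49 + 45/3472·16/9 + 139/504·1 = 1/3 ✓
b·Ac: 45/3472·62/45 + 139/504·75/139 = 1/6 ✓
b·c³: 3773/2232·1/343 + 45/3472·(-64/27) + 139/504·1 = 1/4 ✓
b·(c∘Ac): 45/3472·(-248/135) + 139/504·75/139 = 1/8 ✓
b·Ac²: 45/3472·62/315 + 139/504·285/973 = 1/12 ✓
b·A²c: 139/504·21/139 = 1/24 ✓; 4 stages ⇒ order 4.

4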